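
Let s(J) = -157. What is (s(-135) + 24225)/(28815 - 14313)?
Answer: 12034/7251 ≈ 1.6596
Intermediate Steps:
(s(-135) + 24225)/(28815 - 14313) = (-157 + 24225)/(28815 - 14313) = 24068/14502 = 24068*(1/14502) = 12034/7251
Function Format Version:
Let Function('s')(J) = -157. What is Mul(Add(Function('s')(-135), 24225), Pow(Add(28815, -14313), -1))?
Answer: Rational(12034, 7251) ≈ 1.6596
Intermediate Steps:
Mul(Add(Function('s')(-135), 24225), Pow(Add(28815, -14313), -1)) = Mul(Add(-157, 24225), Pow(Add(28815, -14313), -1)) = Mul(24068, Pow(14502, -1)) = Mul(24068, Rational(1, 14502)) = Rational(12034, 7251)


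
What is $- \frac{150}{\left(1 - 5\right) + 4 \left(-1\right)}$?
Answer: $\frac{75}{4} \approx 18.75$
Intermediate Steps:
$- \frac{150}{\left(1 - 5\right) + 4 \left(-1\right)} = - \frac{150}{-4 - 4} = - \frac{150}{-8} = \left(-150\right) \left(- \frac{1}{8}\right) = \frac{75}{4}$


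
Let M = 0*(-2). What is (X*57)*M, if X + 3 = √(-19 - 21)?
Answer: 0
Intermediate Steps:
X = -3 + 2*I*√10 (X = -3 + √(-19 - 21) = -3 + √(-40) = -3 + 2*I*√10 ≈ -3.0 + 6.3246*I)
M = 0
(X*57)*M = ((-3 + 2*I*√10)*57)*0 = (-171 + 114*I*√10)*0 = 0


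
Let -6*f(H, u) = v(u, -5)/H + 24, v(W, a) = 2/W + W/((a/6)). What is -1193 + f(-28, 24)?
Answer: -12067483/10080 ≈ -1197.2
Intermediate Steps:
v(W, a) = 2/W + 6*W/a (v(W, a) = 2/W + W/((a*(⅙))) = 2/W + W/((a/6)) = 2/W + W*(6/a) = 2/W + 6*W/a)
f(H, u) = -4 - (2/u - 6*u/5)/(6*H) (f(H, u) = -((2/u + 6*u/(-5))/H + 24)/6 = -((2/u + 6*u*(-⅕))/H + 24)/6 = -((2/u - 6*u/5)/H + 24)/6 = -(24 + (2/u - 6*u/5)/H)/6 = -4 - (2/u - 6*u/5)/(6*H))
-1193 + f(-28, 24) = -1193 + (-4 - ⅓/(-28*24) + (⅕)*24/(-28)) = -1193 + (-4 - ⅓*(-1/28)*1/24 + (⅕)*24*(-1/28)) = -1193 + (-4 + 1/2016 - 6/35) = -1193 - 42043/10080 = -12067483/10080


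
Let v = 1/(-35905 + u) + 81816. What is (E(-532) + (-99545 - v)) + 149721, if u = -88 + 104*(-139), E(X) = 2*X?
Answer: -1649884095/50449 ≈ -32704.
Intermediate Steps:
u = -14544 (u = -88 - 14456 = -14544)
v = 4127535383/50449 (v = 1/(-35905 - 14544) + 81816 = 1/(-50449) + 81816 = -1/50449 + 81816 = 4127535383/50449 ≈ 81816.)
(E(-532) + (-99545 - v)) + 149721 = (2*(-532) + (-99545 - 1*4127535383/50449)) + 149721 = (-1064 + (-99545 - 4127535383/50449)) + 149721 = (-1064 - 9149481088/50449) + 149721 = -9203158824/50449 + 149721 = -1649884095/50449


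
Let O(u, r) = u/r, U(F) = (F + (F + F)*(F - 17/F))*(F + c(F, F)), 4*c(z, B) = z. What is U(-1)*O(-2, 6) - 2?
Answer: -63/4 ≈ -15.750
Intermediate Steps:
c(z, B) = z/4
U(F) = 5*F*(F + 2*F*(F - 17/F))/4 (U(F) = (F + (F + F)*(F - 17/F))*(F + F/4) = (F + (2*F)*(F - 17/F))*(5*F/4) = (F + 2*F*(F - 17/F))*(5*F/4) = 5*F*(F + 2*F*(F - 17/F))/4)
U(-1)*O(-2, 6) - 2 = ((5/4)*(-1)*(-34 - 1 + 2*(-1)**2))*(-2/6) - 2 = ((5/4)*(-1)*(-34 - 1 + 2*1))*(-2*1/6) - 2 = ((5/4)*(-1)*(-34 - 1 + 2))*(-1/3) - 2 = ((5/4)*(-1)*(-33))*(-1/3) - 2 = (165/4)*(-1/3) - 2 = -55/4 - 2 = -63/4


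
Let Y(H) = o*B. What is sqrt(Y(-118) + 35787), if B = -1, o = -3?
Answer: sqrt(35790) ≈ 189.18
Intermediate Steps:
Y(H) = 3 (Y(H) = -3*(-1) = 3)
sqrt(Y(-118) + 35787) = sqrt(3 + 35787) = sqrt(35790)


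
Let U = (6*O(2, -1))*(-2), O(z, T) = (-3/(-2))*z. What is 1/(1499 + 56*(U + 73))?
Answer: 1/3571 ≈ 0.00028003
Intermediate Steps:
O(z, T) = 3*z/2 (O(z, T) = (-3*(-1/2))*z = 3*z/2)
U = -36 (U = (6*((3/2)*2))*(-2) = (6*3)*(-2) = 18*(-2) = -36)
1/(1499 + 56*(U + 73)) = 1/(1499 + 56*(-36 + 73)) = 1/(1499 + 56*37) = 1/(1499 + 2072) = 1/3571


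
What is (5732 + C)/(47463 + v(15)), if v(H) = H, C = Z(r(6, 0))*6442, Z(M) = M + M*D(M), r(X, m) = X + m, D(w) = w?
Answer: 138148/23739 ≈ 5.8195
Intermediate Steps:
Z(M) = M + M² (Z(M) = M + M*M = M + M²)
C = 270564 (C = ((6 + 0)*(1 + (6 + 0)))*6442 = (6*(1 + 6))*6442 = (6*7)*6442 = 42*6442 = 270564)
(5732 + C)/(47463 + v(15)) = (5732 + 270564)/(47463 + 15) = 276296/47478 = 276296*(1/47478) = 138148/23739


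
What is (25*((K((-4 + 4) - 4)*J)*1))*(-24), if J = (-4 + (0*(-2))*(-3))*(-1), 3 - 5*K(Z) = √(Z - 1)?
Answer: -1440 + 480*I*√5 ≈ -1440.0 + 1073.3*I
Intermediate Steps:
K(Z) = ⅗ - √(-1 + Z)/5 (K(Z) = ⅗ - √(Z - 1)/5 = ⅗ - √(-1 + Z)/5)
J = 4 (J = (-4 + 0*(-3))*(-1) = (-4 + 0)*(-1) = -4*(-1) = 4)
(25*((K((-4 + 4) - 4)*J)*1))*(-24) = (25*(((⅗ - √(-1 + ((-4 + 4) - 4))/5)*4)*1))*(-24) = (25*(((⅗ - √(-1 + (0 - 4))/5)*4)*1))*(-24) = (25*(((⅗ - √(-1 - 4)/5)*4)*1))*(-24) = (25*(((⅗ - I*√5/5)*4)*1))*(-24) = (25*((12/5 - 4*I*√5/5)*1))*(-24) = (25*(12/5 - 4*I*√5/5))*(-24) = (60 - 20*I*√5)*(-24) = -1440 + 480*I*√5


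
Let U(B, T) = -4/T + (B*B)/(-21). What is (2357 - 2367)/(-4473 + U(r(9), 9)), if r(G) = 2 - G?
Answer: 45/20141 ≈ 0.0022343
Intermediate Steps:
U(B, T) = -4/T - B²/21 (U(B, T) = -4/T + B²*(-1/21) = -4/T - B²/21)
(2357 - 2367)/(-4473 + U(r(9), 9)) = (2357 - 2367)/(-4473 + (-4/9 - (2 - 1*9)²/21)) = -10/(-4473 + (-4*⅑ - (2 - 9)²/21)) = -10/(-4473 + (-4/9 - 1/21*(-7)²)) = -10/(-4473 + (-4/9 - 1/21*49)) = -10/(-4473 + (-4/9 - 7/3)) = -10/(-4473 - 25/9) = -10/(-40282/9) = -10*(-9/40282) = 45/20141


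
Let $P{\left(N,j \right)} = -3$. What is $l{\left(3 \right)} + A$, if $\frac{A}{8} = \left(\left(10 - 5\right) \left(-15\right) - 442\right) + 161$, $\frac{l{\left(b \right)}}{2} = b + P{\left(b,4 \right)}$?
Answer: $-2848$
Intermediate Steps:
$l{\left(b \right)} = -6 + 2 b$ ($l{\left(b \right)} = 2 \left(b - 3\right) = 2 \left(-3 + b\right) = -6 + 2 b$)
$A = -2848$ ($A = 8 \left(\left(\left(10 - 5\right) \left(-15\right) - 442\right) + 161\right) = 8 \left(\left(5 \left(-15\right) - 442\right) + 161\right) = 8 \left(\left(-75 - 442\right) + 161\right) = 8 \left(-517 + 161\right) = 8 \left(-356\right) = -2848$)
$l{\left(3 \right)} + A = \left(-6 + 2 \cdot 3\right) - 2848 = \left(-6 + 6\right) - 2848 = 0 - 2848 = -2848$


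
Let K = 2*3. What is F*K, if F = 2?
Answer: 12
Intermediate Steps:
K = 6
F*K = 2*6 = 12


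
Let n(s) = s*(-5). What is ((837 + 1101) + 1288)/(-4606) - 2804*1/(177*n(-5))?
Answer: -13595137/10190775 ≈ -1.3341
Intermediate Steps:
n(s) = -5*s
((837 + 1101) + 1288)/(-4606) - 2804*1/(177*n(-5)) = ((837 + 1101) + 1288)/(-4606) - 2804/(177*(-5*(-5))) = (1938 + 1288)*(-1/4606) - 2804/(177*25) = 3226*(-1/4606) - 2804/4425 = -1613/2303 - 2804*1/4425 = -1613/2303 - 2804/4425 = -13595137/10190775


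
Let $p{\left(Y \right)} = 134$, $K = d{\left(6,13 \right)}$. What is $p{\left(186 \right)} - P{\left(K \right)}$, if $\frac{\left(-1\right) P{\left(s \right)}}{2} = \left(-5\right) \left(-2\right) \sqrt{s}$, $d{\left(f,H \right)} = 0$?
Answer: $134$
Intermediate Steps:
$K = 0$
$P{\left(s \right)} = - 20 \sqrt{s}$ ($P{\left(s \right)} = - 2 \left(-5\right) \left(-2\right) \sqrt{s} = - 2 \cdot 10 \sqrt{s} = - 20 \sqrt{s}$)
$p{\left(186 \right)} - P{\left(K \right)} = 134 - - 20 \sqrt{0} = 134 - \left(-20\right) 0 = 134 - 0 = 134 + 0 = 134$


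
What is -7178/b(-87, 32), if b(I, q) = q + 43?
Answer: -7178/75 ≈ -95.707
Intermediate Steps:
b(I, q) = 43 + q
-7178/b(-87, 32) = -7178/(43 + 32) = -7178/75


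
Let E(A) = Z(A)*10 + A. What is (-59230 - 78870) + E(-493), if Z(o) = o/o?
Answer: -138583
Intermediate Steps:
Z(o) = 1
E(A) = 10 + A (E(A) = 1*10 + A = 10 + A)
(-59230 - 78870) + E(-493) = (-59230 - 78870) + (10 - 493) = -138100 - 483 = -138583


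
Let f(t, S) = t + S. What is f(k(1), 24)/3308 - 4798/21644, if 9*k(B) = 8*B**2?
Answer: -17249725/80548146 ≈ -0.21415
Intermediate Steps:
k(B) = 8*B**2/9 (k(B) = (8*B**2)/9 = 8*B**2/9)
f(t, S) = S + t
f(k(1), 24)/3308 - 4798/21644 = (24 + (8/9)*1**2)/3308 - 4798/21644 = (24 + (8/9)*1)*(1/3308) - 4798*1/21644 = (24 + 8/9)*(1/3308) - 2399/10822 = (224/9)*(1/3308) - 2399/10822 = 56/7443 - 2399/10822 = -17249725/80548146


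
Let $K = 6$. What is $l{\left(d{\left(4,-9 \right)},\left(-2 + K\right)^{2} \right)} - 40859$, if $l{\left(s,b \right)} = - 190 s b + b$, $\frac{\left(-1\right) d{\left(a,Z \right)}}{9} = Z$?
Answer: $-287083$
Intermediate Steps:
$d{\left(a,Z \right)} = - 9 Z$
$l{\left(s,b \right)} = b - 190 b s$ ($l{\left(s,b \right)} = - 190 b s + b = b - 190 b s$)
$l{\left(d{\left(4,-9 \right)},\left(-2 + K\right)^{2} \right)} - 40859 = \left(-2 + 6\right)^{2} \left(1 - 190 \left(\left(-9\right) \left(-9\right)\right)\right) - 40859 = 4^{2} \left(1 - 15390\right) - 40859 = 16 \left(1 - 15390\right) - 40859 = 16 \left(-15389\right) - 40859 = -246224 - 40859 = -287083$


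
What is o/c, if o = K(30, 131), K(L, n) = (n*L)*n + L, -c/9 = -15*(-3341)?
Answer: -34324/30069 ≈ -1.1415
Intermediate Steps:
c = -451035 (c = -(-135)*(-3341) = -9*50115 = -451035)
K(L, n) = L + L*n**2 (K(L, n) = (L*n)*n + L = L*n**2 + L = L + L*n**2)
o = 514860 (o = 30*(1 + 131**2) = 30*(1 + 17161) = 30*17162 = 514860)
o/c = 514860/(-451035) = 514860*(-1/451035) = -34324/30069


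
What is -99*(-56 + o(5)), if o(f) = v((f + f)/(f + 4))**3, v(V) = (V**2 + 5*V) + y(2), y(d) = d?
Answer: -3643017752/59049 ≈ -61695.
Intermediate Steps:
v(V) = 2 + V**2 + 5*V (v(V) = (V**2 + 5*V) + 2 = 2 + V**2 + 5*V)
o(f) = (2 + 4*f**2/(4 + f)**2 + 10*f/(4 + f))**3 (o(f) = (2 + ((f + f)/(f + 4))**2 + 5*((f + f)/(f + 4)))**3 = (2 + ((2*f)/(4 + f))**2 + 5*((2*f)/(4 + f)))**3 = (2 + (2*f/(4 + f))**2 + 5*(2*f/(4 + f)))**3 = (2 + 4*f**2/(4 + f)**2 + 10*f/(4 + f))**3)
-99*(-56 + o(5)) = -99*(-56 + 8*((4 + 5)**2 + 7*5**2 + 20*5)**3/(4 + 5)**6) = -99*(-56 + 8*(9**2 + 7*25 + 100)**3/9**6) = -99*(-56 + 8*(1/531441)*(81 + 175 + 100)**3) = -99*(-56 + 8*(1/531441)*356**3) = -99*(-56 + 8*(1/531441)*45118016) = -99*(-56 + 360944128/531441) = -99*331183432/531441 = -3643017752/59049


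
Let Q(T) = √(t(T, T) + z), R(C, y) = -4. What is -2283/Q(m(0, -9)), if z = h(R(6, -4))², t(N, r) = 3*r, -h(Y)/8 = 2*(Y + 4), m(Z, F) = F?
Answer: 761*I*√3/3 ≈ 439.36*I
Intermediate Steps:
h(Y) = -64 - 16*Y (h(Y) = -16*(Y + 4) = -16*(4 + Y) = -8*(8 + 2*Y) = -64 - 16*Y)
z = 0 (z = (-64 - 16*(-4))² = (-64 + 64)² = 0² = 0)
Q(T) = √3*√T (Q(T) = √(3*T + 0) = √(3*T) = √3*√T)
-2283/Q(m(0, -9)) = -2283*(-I*√3/9) = -(-761)*I*√3/3 = 761*I*√3/3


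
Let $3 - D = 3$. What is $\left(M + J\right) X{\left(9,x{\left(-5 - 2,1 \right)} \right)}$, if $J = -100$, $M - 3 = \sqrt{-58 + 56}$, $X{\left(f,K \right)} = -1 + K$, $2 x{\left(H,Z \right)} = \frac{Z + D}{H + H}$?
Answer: $\frac{2813}{28} - \frac{29 i \sqrt{2}}{28} \approx 100.46 - 1.4647 i$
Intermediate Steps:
$D = 0$ ($D = 3 - 3 = 0$)
$x{\left(H,Z \right)} = \frac{Z}{4 H}$ ($x{\left(H,Z \right)} = \frac{\left(Z + 0\right) \frac{1}{H + H}}{2} = \frac{Z \frac{1}{2 H}}{2} = \frac{\frac{1}{2} Z \frac{1}{H}}{2} = \frac{Z}{4 H}$)
$M = 3 + i \sqrt{2}$ ($M = 3 + \sqrt{-58 + 56} = 3 + \sqrt{-2} = 3 + i \sqrt{2} \approx 3.0 + 1.4142 i$)
$\left(M + J\right) X{\left(9,x{\left(-5 - 2,1 \right)} \right)} = \left(\left(3 + i \sqrt{2}\right) - 100\right) \left(-1 + \frac{1}{4} \cdot 1 \frac{1}{-5 - 2}\right) = \left(-97 + i \sqrt{2}\right) \left(-1 + \frac{1}{4} \cdot 1 \frac{1}{-7}\right) = \left(-97 + i \sqrt{2}\right) \left(-1 + \frac{1}{4} \cdot 1 \left(- \frac{1}{7}\right)\right) = \left(-97 + i \sqrt{2}\right) \left(-1 - \frac{1}{28}\right) = \left(-97 + i \sqrt{2}\right) \left(- \frac{29}{28}\right) = \frac{2813}{28} - \frac{29 i \sqrt{2}}{28}$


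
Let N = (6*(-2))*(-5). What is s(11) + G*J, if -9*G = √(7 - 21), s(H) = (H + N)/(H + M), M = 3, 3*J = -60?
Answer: 71/14 + 20*I*√14/9 ≈ 5.0714 + 8.3148*I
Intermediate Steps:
N = 60 (N = -12*(-5) = 60)
J = -20 (J = (⅓)*(-60) = -20)
s(H) = (60 + H)/(3 + H) (s(H) = (H + 60)/(H + 3) = (60 + H)/(3 + H))
G = -I*√14/9 (G = -√(7 - 21)/9 = -I*√14/9 ≈ -0.41574*I)
s(11) + G*J = (60 + 11)/(3 + 11) - I*√14/9*(-20) = 71/14 + 20*I*√14/9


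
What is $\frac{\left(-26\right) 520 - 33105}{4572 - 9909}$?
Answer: $\frac{46625}{5337} \approx 8.7362$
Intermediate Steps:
$\frac{\left(-26\right) 520 - 33105}{4572 - 9909} = \frac{-13520 - 33105}{-5337} = \left(-46625\right) \left(- \frac{1}{5337}\right) = \frac{46625}{5337}$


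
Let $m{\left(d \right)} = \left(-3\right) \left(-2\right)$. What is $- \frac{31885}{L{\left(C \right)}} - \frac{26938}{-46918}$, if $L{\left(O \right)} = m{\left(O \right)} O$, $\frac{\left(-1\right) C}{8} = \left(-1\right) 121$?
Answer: $- \frac{669762263}{136249872} \approx -4.9157$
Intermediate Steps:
$C = 968$ ($C = - 8 \left(\left(-1\right) 121\right) = \left(-8\right) \left(-121\right) = 968$)
$m{\left(d \right)} = 6$
$L{\left(O \right)} = 6 O$
$- \frac{31885}{L{\left(C \right)}} - \frac{26938}{-46918} = - \frac{31885}{6 \cdot 968} - \frac{26938}{-46918} = - \frac{31885}{5808} - - \frac{13469}{23459} = \left(-31885\right) \frac{1}{5808} + \frac{13469}{23459} = - \frac{31885}{5808} + \frac{13469}{23459} = - \frac{669762263}{136249872}$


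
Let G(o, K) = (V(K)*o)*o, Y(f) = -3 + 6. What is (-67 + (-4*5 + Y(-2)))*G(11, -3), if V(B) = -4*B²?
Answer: 365904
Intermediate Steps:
Y(f) = 3
G(o, K) = -4*K²*o² (G(o, K) = ((-4*K²)*o)*o = (-4*o*K²)*o = -4*K²*o²)
(-67 + (-4*5 + Y(-2)))*G(11, -3) = (-67 + (-4*5 + 3))*(-4*(-3)²*11²) = (-67 + (-20 + 3))*(-4*9*121) = (-67 - 17)*(-4356) = -84*(-4356) = 365904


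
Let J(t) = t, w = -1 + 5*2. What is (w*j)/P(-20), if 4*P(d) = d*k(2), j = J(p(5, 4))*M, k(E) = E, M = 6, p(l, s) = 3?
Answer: -81/5 ≈ -16.200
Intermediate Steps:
w = 9 (w = -1 + 10 = 9)
j = 18 (j = 3*6 = 18)
P(d) = d/2 (P(d) = (d*2)/4 = (2*d)/4 = d/2)
(w*j)/P(-20) = (9*18)/(((1/2)*(-20))) = 162/(-10) = 162*(-1/10) = -81/5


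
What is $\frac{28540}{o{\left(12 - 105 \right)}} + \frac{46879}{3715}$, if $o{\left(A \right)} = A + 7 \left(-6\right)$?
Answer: $- \frac{19939487}{100305} \approx -198.79$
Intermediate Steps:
$o{\left(A \right)} = -42 + A$ ($o{\left(A \right)} = A - 42 = -42 + A$)
$\frac{28540}{o{\left(12 - 105 \right)}} + \frac{46879}{3715} = \frac{28540}{-42 + \left(12 - 105\right)} + \frac{46879}{3715} = \frac{28540}{-42 + \left(12 - 105\right)} + 46879 \cdot \frac{1}{3715} = \frac{28540}{-42 - 93} + \frac{46879}{3715} = \frac{28540}{-135} + \frac{46879}{3715} = 28540 \left(- \frac{1}{135}\right) + \frac{46879}{3715} = - \frac{5708}{27} + \frac{46879}{3715} = - \frac{19939487}{100305}$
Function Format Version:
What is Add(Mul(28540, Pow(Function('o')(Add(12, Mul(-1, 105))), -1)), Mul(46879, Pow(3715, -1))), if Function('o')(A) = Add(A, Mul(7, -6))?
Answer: Rational(-19939487, 100305) ≈ -198.79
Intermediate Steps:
Function('o')(A) = Add(-42, A) (Function('o')(A) = Add(A, -42) = Add(-42, A))
Add(Mul(28540, Pow(Function('o')(Add(12, Mul(-1, 105))), -1)), Mul(46879, Pow(3715, -1))) = Add(Mul(28540, Pow(Add(-42, Add(12, Mul(-1, 105))), -1)), Mul(46879, Pow(3715, -1))) = Add(Mul(28540, Pow(Add(-42, Add(12, -105)), -1)), Mul(46879, Rational(1, 3715))) = Add(Mul(28540, Pow(Add(-42, -93), -1)), Rational(46879, 3715)) = Add(Mul(28540, Pow(-135, -1)), Rational(46879, 3715)) = Add(Mul(28540, Rational(-1, 135)), Rational(46879, 3715)) = Add(Rational(-5708, 27), Rational(46879, 3715)) = Rational(-19939487, 100305)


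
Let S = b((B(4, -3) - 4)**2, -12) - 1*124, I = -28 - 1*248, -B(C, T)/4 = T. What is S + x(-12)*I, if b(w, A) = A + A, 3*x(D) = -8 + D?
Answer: 1692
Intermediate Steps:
x(D) = -8/3 + D/3 (x(D) = (-8 + D)/3 = -8/3 + D/3)
B(C, T) = -4*T
I = -276 (I = -28 - 248 = -276)
b(w, A) = 2*A
S = -148 (S = 2*(-12) - 1*124 = -24 - 124 = -148)
S + x(-12)*I = -148 + (-8/3 + (1/3)*(-12))*(-276) = -148 + (-8/3 - 4)*(-276) = -148 - 20/3*(-276) = -148 + 1840 = 1692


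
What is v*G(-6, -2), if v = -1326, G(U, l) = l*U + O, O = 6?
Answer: -23868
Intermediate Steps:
G(U, l) = 6 + U*l (G(U, l) = l*U + 6 = U*l + 6 = 6 + U*l)
v*G(-6, -2) = -1326*(6 - 6*(-2)) = -1326*(6 + 12) = -1326*18 = -23868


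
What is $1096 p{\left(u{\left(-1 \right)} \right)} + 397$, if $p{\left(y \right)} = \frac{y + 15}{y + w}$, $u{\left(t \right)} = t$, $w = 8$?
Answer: $2589$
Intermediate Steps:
$p{\left(y \right)} = \frac{15 + y}{8 + y}$ ($p{\left(y \right)} = \frac{y + 15}{y + 8} = \frac{15 + y}{8 + y}$)
$1096 p{\left(u{\left(-1 \right)} \right)} + 397 = 1096 \frac{15 - 1}{8 - 1} + 397 = 1096 \cdot \frac{1}{7} \cdot 14 + 397 = 1096 \cdot 2 + 397 = 2192 + 397 = 2589$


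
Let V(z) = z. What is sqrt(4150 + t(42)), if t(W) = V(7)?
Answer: sqrt(4157) ≈ 64.475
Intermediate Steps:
t(W) = 7
sqrt(4150 + t(42)) = sqrt(4150 + 7) = sqrt(4157)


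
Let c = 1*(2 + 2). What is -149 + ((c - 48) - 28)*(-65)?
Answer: 4531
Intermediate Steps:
c = 4 (c = 1*4 = 4)
-149 + ((c - 48) - 28)*(-65) = -149 + ((4 - 48) - 28)*(-65) = -149 + (-44 - 28)*(-65) = -149 - 72*(-65) = -149 + 4680 = 4531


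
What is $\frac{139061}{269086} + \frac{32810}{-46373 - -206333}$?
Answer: $\frac{1553645461}{2152149828} \approx 0.7219$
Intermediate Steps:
$\frac{139061}{269086} + \frac{32810}{-46373 - -206333} = 139061 \cdot \frac{1}{269086} + \frac{32810}{-46373 + 206333} = \frac{139061}{269086} + \frac{32810}{159960} = \frac{139061}{269086} + 32810 \cdot \frac{1}{159960} = \frac{139061}{269086} + \frac{3281}{15996} = \frac{1553645461}{2152149828}$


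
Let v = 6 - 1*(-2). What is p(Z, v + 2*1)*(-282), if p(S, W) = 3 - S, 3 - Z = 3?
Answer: -846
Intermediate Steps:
v = 8 (v = 6 + 2 = 8)
Z = 0 (Z = 3 - 1*3 = 3 - 3 = 0)
p(Z, v + 2*1)*(-282) = (3 - 1*0)*(-282) = (3 + 0)*(-282) = 3*(-282) = -846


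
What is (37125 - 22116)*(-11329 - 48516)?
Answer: -898213605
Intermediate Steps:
(37125 - 22116)*(-11329 - 48516) = 15009*(-59845) = -898213605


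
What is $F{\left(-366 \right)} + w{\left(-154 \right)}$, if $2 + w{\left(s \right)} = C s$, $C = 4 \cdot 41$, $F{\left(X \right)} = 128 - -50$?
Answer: $-25080$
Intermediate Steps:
$F{\left(X \right)} = 178$ ($F{\left(X \right)} = 128 + 50 = 178$)
$C = 164$
$w{\left(s \right)} = -2 + 164 s$
$F{\left(-366 \right)} + w{\left(-154 \right)} = 178 + \left(-2 + 164 \left(-154\right)\right) = 178 - 25258 = -25080$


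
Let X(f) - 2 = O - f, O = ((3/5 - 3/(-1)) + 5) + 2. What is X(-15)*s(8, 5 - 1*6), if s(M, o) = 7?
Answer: 966/5 ≈ 193.20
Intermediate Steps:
O = 53/5 (O = ((3*(1/5) - 3*(-1)) + 5) + 2 = ((3/5 + 3) + 5) + 2 = (18/5 + 5) + 2 = 43/5 + 2 = 53/5 ≈ 10.600)
X(f) = 63/5 - f (X(f) = 2 + (53/5 - f) = 63/5 - f)
X(-15)*s(8, 5 - 1*6) = (63/5 - 1*(-15))*7 = (63/5 + 15)*7 = (138/5)*7 = 966/5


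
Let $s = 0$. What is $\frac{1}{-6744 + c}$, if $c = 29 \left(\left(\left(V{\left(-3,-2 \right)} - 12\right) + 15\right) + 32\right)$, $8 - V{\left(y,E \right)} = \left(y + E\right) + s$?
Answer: $- \frac{1}{5352} \approx -0.00018685$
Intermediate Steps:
$V{\left(y,E \right)} = 8 - E - y$ ($V{\left(y,E \right)} = 8 - \left(\left(y + E\right) + 0\right) = 8 - \left(\left(E + y\right) + 0\right) = 8 - \left(E + y\right) = 8 - E - y$)
$c = 1392$ ($c = 29 \left(\left(\left(\left(8 - -2 - -3\right) - 12\right) + 15\right) + 32\right) = 29 \left(\left(\left(\left(8 + 2 + 3\right) - 12\right) + 15\right) + 32\right) = 29 \left(\left(\left(13 - 12\right) + 15\right) + 32\right) = 29 \left(\left(1 + 15\right) + 32\right) = 29 \left(16 + 32\right) = 29 \cdot 48 = 1392$)
$\frac{1}{-6744 + c} = \frac{1}{-6744 + 1392} = \frac{1}{-5352} = - \frac{1}{5352}$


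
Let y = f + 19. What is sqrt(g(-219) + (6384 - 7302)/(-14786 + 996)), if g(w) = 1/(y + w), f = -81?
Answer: 2*sqrt(59134284895)/1937495 ≈ 0.25102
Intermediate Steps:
y = -62 (y = -81 + 19 = -62)
g(w) = 1/(-62 + w)
sqrt(g(-219) + (6384 - 7302)/(-14786 + 996)) = sqrt(1/(-62 - 219) + (6384 - 7302)/(-14786 + 996)) = sqrt(1/(-281) - 918/(-13790)) = sqrt(-1/281 - 918*(-1/13790)) = sqrt(-1/281 + 459/6895) = sqrt(122084/1937495) = 2*sqrt(59134284895)/1937495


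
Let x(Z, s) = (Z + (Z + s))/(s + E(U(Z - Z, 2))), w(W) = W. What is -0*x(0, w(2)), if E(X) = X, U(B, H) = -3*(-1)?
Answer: 0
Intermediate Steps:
U(B, H) = 3
x(Z, s) = (s + 2*Z)/(3 + s) (x(Z, s) = (Z + (Z + s))/(s + 3) = (s + 2*Z)/(3 + s))
-0*x(0, w(2)) = -0*(2 + 2*0)/(3 + 2) = -0*(2 + 0)/5 = -0*(⅕)*2 = -0*2/5 = -33*0 = 0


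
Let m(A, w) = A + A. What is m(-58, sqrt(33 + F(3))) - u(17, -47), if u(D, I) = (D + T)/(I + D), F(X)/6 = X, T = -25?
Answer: -1744/15 ≈ -116.27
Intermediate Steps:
F(X) = 6*X
u(D, I) = (-25 + D)/(D + I) (u(D, I) = (D - 25)/(I + D) = (-25 + D)/(D + I))
m(A, w) = 2*A
m(-58, sqrt(33 + F(3))) - u(17, -47) = 2*(-58) - (-25 + 17)/(17 - 47) = -116 - (-8)/(-30) = -116 - (-1)*(-8)/30 = -116 - 1*4/15 = -116 - 4/15 = -1744/15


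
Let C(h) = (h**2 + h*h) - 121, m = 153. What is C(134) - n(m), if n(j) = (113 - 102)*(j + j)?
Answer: 32425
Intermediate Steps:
C(h) = -121 + 2*h**2 (C(h) = (h**2 + h**2) - 121 = 2*h**2 - 121 = -121 + 2*h**2)
n(j) = 22*j (n(j) = 11*(2*j) = 22*j)
C(134) - n(m) = (-121 + 2*134**2) - 22*153 = (-121 + 2*17956) - 1*3366 = (-121 + 35912) - 3366 = 35791 - 3366 = 32425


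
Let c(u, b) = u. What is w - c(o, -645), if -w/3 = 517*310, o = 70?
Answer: -480880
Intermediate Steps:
w = -480810 (w = -1551*310 = -3*160270 = -480810)
w - c(o, -645) = -480810 - 1*70 = -480810 - 70 = -480880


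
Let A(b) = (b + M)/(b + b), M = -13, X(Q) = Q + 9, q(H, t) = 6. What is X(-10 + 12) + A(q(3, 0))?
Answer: 125/12 ≈ 10.417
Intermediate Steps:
X(Q) = 9 + Q
A(b) = (-13 + b)/(2*b) (A(b) = (b - 13)/(b + b) = (-13 + b)/((2*b)) = (-13 + b)*(1/(2*b)) = (-13 + b)/(2*b))
X(-10 + 12) + A(q(3, 0)) = (9 + (-10 + 12)) + (1/2)*(-13 + 6)/6 = (9 + 2) + (1/2)*(1/6)*(-7) = 11 - 7/12 = 125/12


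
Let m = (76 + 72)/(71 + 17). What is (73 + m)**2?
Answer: 2699449/484 ≈ 5577.4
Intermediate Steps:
m = 37/22 (m = 148/88 = 148*(1/88) = 37/22 ≈ 1.6818)
(73 + m)**2 = (73 + 37/22)**2 = (1643/22)**2 = 2699449/484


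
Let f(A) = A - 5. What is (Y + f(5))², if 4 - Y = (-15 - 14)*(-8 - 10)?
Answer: 268324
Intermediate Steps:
f(A) = -5 + A
Y = -518 (Y = 4 - (-15 - 14)*(-8 - 10) = 4 - (-29)*(-18) = 4 - 1*522 = 4 - 522 = -518)
(Y + f(5))² = (-518 + (-5 + 5))² = (-518 + 0)² = (-518)² = 268324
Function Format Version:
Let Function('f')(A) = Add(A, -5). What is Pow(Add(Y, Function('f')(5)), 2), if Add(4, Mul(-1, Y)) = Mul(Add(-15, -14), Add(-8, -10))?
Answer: 268324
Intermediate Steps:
Function('f')(A) = Add(-5, A)
Y = -518 (Y = Add(4, Mul(-1, Mul(Add(-15, -14), Add(-8, -10)))) = Add(4, Mul(-1, Mul(-29, -18))) = Add(4, Mul(-1, 522)) = Add(4, -522) = -518)
Pow(Add(Y, Function('f')(5)), 2) = Pow(Add(-518, Add(-5, 5)), 2) = Pow(Add(-518, 0), 2) = Pow(-518, 2) = 268324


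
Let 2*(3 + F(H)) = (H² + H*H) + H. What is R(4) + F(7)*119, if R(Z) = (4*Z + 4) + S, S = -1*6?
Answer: 11809/2 ≈ 5904.5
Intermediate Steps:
S = -6
F(H) = -3 + H² + H/2 (F(H) = -3 + ((H² + H*H) + H)/2 = -3 + ((H² + H²) + H)/2 = -3 + (2*H² + H)/2 = -3 + (H + 2*H²)/2 = -3 + (H² + H/2) = -3 + H² + H/2)
R(Z) = -2 + 4*Z (R(Z) = (4*Z + 4) - 6 = (4 + 4*Z) - 6 = -2 + 4*Z)
R(4) + F(7)*119 = (-2 + 4*4) + (-3 + 7² + (½)*7)*119 = (-2 + 16) + (-3 + 49 + 7/2)*119 = 14 + (99/2)*119 = 14 + 11781/2 = 11809/2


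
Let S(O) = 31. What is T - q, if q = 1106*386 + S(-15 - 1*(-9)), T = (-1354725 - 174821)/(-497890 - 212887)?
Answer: -303462578273/710777 ≈ -4.2695e+5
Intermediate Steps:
T = 1529546/710777 (T = -1529546/(-710777) = -1529546*(-1/710777) = 1529546/710777 ≈ 2.1519)
q = 426947 (q = 1106*386 + 31 = 426916 + 31 = 426947)
T - q = 1529546/710777 - 1*426947 = 1529546/710777 - 426947 = -303462578273/710777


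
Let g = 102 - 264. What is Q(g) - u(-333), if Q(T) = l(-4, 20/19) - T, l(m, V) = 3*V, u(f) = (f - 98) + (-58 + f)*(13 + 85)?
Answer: 739369/19 ≈ 38914.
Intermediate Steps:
u(f) = -5782 + 99*f (u(f) = (-98 + f) + (-58 + f)*98 = (-98 + f) + (-5684 + 98*f) = -5782 + 99*f)
g = -162
Q(T) = 60/19 - T (Q(T) = 3*(20/19) - T = 60/19 - T)
Q(g) - u(-333) = (60/19 - 1*(-162)) - (-5782 + 99*(-333)) = (60/19 + 162) - (-5782 - 32967) = 3138/19 - 1*(-38749) = 3138/19 + 38749 = 739369/19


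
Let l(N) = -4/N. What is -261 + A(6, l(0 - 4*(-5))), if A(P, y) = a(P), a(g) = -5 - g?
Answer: -272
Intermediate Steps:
A(P, y) = -5 - P
-261 + A(6, l(0 - 4*(-5))) = -261 + (-5 - 1*6) = -261 + (-5 - 6) = -261 - 11 = -272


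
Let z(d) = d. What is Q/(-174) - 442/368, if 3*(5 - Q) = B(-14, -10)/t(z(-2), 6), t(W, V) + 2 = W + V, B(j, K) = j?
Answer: -59705/48024 ≈ -1.2432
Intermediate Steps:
t(W, V) = -2 + V + W (t(W, V) = -2 + (W + V) = -2 + (V + W) = -2 + V + W)
Q = 22/3 (Q = 5 - (-14)/(3*(-2 + 6 - 2)) = 5 - (-14)/(3*2) = 5 - ⅓*(-7) = 5 + 7/3 = 22/3 ≈ 7.3333)
Q/(-174) - 442/368 = (22/3)/(-174) - 442/368 = (22/3)*(-1/174) - 442*1/368 = -11/261 - 221/184 = -59705/48024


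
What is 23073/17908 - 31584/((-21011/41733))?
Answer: 23604931336179/376264988 ≈ 62735.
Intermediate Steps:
23073/17908 - 31584/((-21011/41733)) = 23073*(1/17908) - 31584/((-21011*1/41733)) = 23073/17908 - 31584/(-21011/41733) = 23073/17908 - 31584*(-41733/21011) = 23073/17908 + 1318095072/21011 = 23604931336179/376264988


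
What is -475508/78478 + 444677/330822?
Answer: -61205572985/12981124458 ≈ -4.7150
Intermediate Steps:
-475508/78478 + 444677/330822 = -475508*1/78478 + 444677*(1/330822) = -237754/39239 + 444677/330822 = -61205572985/12981124458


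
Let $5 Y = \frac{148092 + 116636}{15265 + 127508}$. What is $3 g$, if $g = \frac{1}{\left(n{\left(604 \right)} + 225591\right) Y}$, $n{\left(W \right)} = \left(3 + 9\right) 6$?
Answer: $\frac{713865}{19913104888} \approx 3.5849 \cdot 10^{-5}$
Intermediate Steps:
$n{\left(W \right)} = 72$ ($n{\left(W \right)} = 12 \cdot 6 = 72$)
$Y = \frac{264728}{713865}$ ($Y = \frac{\left(148092 + 116636\right) \frac{1}{15265 + 127508}}{5} = \frac{264728 \cdot \frac{1}{142773}}{5} = \frac{1}{5} \cdot \frac{264728}{142773} = \frac{264728}{713865} \approx 0.37084$)
$g = \frac{237955}{19913104888}$ ($g = \frac{1}{\left(72 + 225591\right) \frac{264728}{713865}} = \frac{1}{225663} \cdot \frac{713865}{264728} = \frac{237955}{19913104888} \approx 1.195 \cdot 10^{-5}$)
$3 g = 3 \cdot \frac{237955}{19913104888} = \frac{713865}{19913104888}$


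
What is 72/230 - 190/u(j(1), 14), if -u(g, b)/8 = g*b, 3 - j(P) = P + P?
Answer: 12941/6440 ≈ 2.0095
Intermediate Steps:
j(P) = 3 - 2*P (j(P) = 3 - (P + P) = 3 - 2*P)
u(g, b) = -8*b*g (u(g, b) = -8*g*b = -8*b*g)
72/230 - 190/u(j(1), 14) = 72/230 - 190*(-1/(112*(3 - 2*1))) = 72*(1/230) - 190*(-1/(112*(3 - 2))) = 36/115 - 190/((-8*14*1)) = 36/115 - 190/(-112) = 36/115 - 190*(-1/112) = 36/115 + 95/56 = 12941/6440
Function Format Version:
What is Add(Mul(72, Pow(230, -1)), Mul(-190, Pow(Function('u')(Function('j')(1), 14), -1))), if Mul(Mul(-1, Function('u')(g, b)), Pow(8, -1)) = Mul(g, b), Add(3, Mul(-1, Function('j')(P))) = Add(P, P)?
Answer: Rational(12941, 6440) ≈ 2.0095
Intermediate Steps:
Function('j')(P) = Add(3, Mul(-2, P)) (Function('j')(P) = Add(3, Mul(-1, Add(P, P))) = Add(3, Mul(-1, Mul(2, P))) = Add(3, Mul(-2, P)))
Function('u')(g, b) = Mul(-8, b, g) (Function('u')(g, b) = Mul(-8, Mul(g, b)) = Mul(-8, Mul(b, g)) = Mul(-8, b, g))
Add(Mul(72, Pow(230, -1)), Mul(-190, Pow(Function('u')(Function('j')(1), 14), -1))) = Add(Mul(72, Pow(230, -1)), Mul(-190, Pow(Mul(-8, 14, Add(3, Mul(-2, 1))), -1))) = Add(Mul(72, Rational(1, 230)), Mul(-190, Pow(Mul(-8, 14, Add(3, -2)), -1))) = Add(Rational(36, 115), Mul(-190, Pow(Mul(-8, 14, 1), -1))) = Add(Rational(36, 115), Mul(-190, Pow(-112, -1))) = Add(Rational(36, 115), Mul(-190, Rational(-1, 112))) = Add(Rational(36, 115), Rational(95, 56)) = Rational(12941, 6440)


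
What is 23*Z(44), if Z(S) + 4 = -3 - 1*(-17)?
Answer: 230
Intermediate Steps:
Z(S) = 10 (Z(S) = -4 + (-3 - 1*(-17)) = -4 + (-3 + 17) = -4 + 14 = 10)
23*Z(44) = 23*10 = 230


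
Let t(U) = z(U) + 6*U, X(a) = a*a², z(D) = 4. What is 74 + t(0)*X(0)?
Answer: 74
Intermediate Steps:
X(a) = a³
t(U) = 4 + 6*U
74 + t(0)*X(0) = 74 + (4 + 6*0)*0³ = 74 + (4 + 0)*0 = 74 + 4*0 = 74 + 0 = 74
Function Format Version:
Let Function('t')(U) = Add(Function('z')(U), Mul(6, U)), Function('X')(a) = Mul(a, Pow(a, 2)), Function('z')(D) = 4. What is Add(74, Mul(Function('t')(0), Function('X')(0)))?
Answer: 74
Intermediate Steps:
Function('X')(a) = Pow(a, 3)
Function('t')(U) = Add(4, Mul(6, U))
Add(74, Mul(Function('t')(0), Function('X')(0))) = Add(74, Mul(Add(4, Mul(6, 0)), Pow(0, 3))) = Add(74, Mul(Add(4, 0), 0)) = Add(74, Mul(4, 0)) = Add(74, 0) = 74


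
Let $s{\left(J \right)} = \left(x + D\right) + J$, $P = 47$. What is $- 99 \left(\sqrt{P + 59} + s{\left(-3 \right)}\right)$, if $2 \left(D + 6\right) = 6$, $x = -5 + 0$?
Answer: $1089 - 99 \sqrt{106} \approx 69.733$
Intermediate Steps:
$x = -5$
$D = -3$ ($D = -6 + \frac{1}{2} \cdot 6 = -6 + 3 = -3$)
$s{\left(J \right)} = -8 + J$ ($s{\left(J \right)} = \left(-5 - 3\right) + J = -8 + J$)
$- 99 \left(\sqrt{P + 59} + s{\left(-3 \right)}\right) = - 99 \left(\sqrt{47 + 59} - 11\right) = - 99 \left(\sqrt{106} - 11\right) = - 99 \left(-11 + \sqrt{106}\right) = 1089 - 99 \sqrt{106}$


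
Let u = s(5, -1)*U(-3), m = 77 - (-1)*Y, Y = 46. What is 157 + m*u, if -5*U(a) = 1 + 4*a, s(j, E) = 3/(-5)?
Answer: -134/25 ≈ -5.3600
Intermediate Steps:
s(j, E) = -⅗ (s(j, E) = 3*(-⅕) = -⅗)
m = 123 (m = 77 - (-1)*46 = 77 - 1*(-46) = 77 + 46 = 123)
U(a) = -⅕ - 4*a/5 (U(a) = -(1 + 4*a)/5 = -⅕ - 4*a/5)
u = -33/25 (u = -3*(-⅕ - ⅘*(-3))/5 = -3*(-⅕ + 12/5)/5 = -⅗*11/5 = -33/25 ≈ -1.3200)
157 + m*u = 157 + 123*(-33/25) = 157 - 4059/25 = -134/25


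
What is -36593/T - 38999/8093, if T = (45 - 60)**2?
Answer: -304921924/1820925 ≈ -167.45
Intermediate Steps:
T = 225 (T = (-15)**2 = 225)
-36593/T - 38999/8093 = -36593/225 - 38999/8093 = -304921924/1820925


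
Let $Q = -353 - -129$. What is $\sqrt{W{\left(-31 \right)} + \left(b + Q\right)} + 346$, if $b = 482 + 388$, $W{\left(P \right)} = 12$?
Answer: $346 + \sqrt{658} \approx 371.65$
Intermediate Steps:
$Q = -224$ ($Q = -353 + 129 = -224$)
$b = 870$
$\sqrt{W{\left(-31 \right)} + \left(b + Q\right)} + 346 = \sqrt{12 + \left(870 - 224\right)} + 346 = \sqrt{12 + 646} + 346 = \sqrt{658} + 346 = 346 + \sqrt{658}$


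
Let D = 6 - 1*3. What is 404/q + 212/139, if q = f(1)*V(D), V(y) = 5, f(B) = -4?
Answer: -12979/695 ≈ -18.675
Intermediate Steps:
D = 3 (D = 6 - 3 = 3)
q = -20 (q = -4*5 = -20)
404/q + 212/139 = 404/(-20) + 212/139 = 404*(-1/20) + 212*(1/139) = -101/5 + 212/139 = -12979/695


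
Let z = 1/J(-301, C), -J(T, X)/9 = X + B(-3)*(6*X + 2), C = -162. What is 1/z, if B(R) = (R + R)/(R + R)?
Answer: 10188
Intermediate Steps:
B(R) = 1 (B(R) = (2*R)/((2*R)) = (2*R)*(1/(2*R)) = 1)
J(T, X) = -18 - 63*X (J(T, X) = -9*(X + 1*(6*X + 2)) = -9*(X + 1*(2 + 6*X)) = -9*(X + (2 + 6*X)) = -9*(2 + 7*X) = -18 - 63*X)
z = 1/10188 (z = 1/(-18 - 63*(-162)) = 1/(-18 + 10206) = 1/10188 ≈ 9.8155e-5)
1/z = 1/(1/10188) = 10188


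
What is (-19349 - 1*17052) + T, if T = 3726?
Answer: -32675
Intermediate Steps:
(-19349 - 1*17052) + T = (-19349 - 1*17052) + 3726 = (-19349 - 17052) + 3726 = -36401 + 3726 = -32675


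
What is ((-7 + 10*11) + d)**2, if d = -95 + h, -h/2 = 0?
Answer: 64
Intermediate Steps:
h = 0 (h = -2*0 = 0)
d = -95 (d = -95 + 0 = -95)
((-7 + 10*11) + d)**2 = ((-7 + 10*11) - 95)**2 = ((-7 + 110) - 95)**2 = (103 - 95)**2 = 8**2 = 64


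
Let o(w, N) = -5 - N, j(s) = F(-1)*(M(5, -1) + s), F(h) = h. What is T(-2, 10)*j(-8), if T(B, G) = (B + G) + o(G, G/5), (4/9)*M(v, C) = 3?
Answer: 5/4 ≈ 1.2500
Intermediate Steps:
M(v, C) = 27/4 (M(v, C) = (9/4)*3 = 27/4)
j(s) = -27/4 - s (j(s) = -(27/4 + s) = -27/4 - s)
T(B, G) = -5 + B + 4*G/5 (T(B, G) = (B + G) + (-5 - G/5) = -5 + B + 4*G/5)
T(-2, 10)*j(-8) = (-5 - 2 + (4/5)*10)*(-27/4 - 1*(-8)) = (-5 - 2 + 8)*(-27/4 + 8) = 1*(5/4) = 5/4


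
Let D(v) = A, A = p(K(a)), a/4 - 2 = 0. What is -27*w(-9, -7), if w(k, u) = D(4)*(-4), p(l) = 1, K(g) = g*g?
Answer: 108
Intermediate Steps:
a = 8 (a = 8 + 4*0 = 8 + 0 = 8)
K(g) = g**2
A = 1
D(v) = 1
w(k, u) = -4 (w(k, u) = 1*(-4) = -4)
-27*w(-9, -7) = -27*(-4) = 108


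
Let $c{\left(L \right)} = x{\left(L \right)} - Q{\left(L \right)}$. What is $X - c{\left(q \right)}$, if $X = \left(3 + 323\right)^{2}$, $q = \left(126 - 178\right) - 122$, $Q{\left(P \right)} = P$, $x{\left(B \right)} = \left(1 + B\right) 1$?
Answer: $106275$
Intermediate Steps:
$x{\left(B \right)} = 1 + B$
$q = -174$ ($q = -52 - 122 = -174$)
$c{\left(L \right)} = 1$ ($c{\left(L \right)} = \left(1 + L\right) - L = 1$)
$X = 106276$ ($X = 326^{2} = 106276$)
$X - c{\left(q \right)} = 106276 - 1 = 106275$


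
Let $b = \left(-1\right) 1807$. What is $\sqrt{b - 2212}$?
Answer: $i \sqrt{4019} \approx 63.396 i$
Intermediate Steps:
$b = -1807$
$\sqrt{b - 2212} = \sqrt{-1807 - 2212} = \sqrt{-4019} = i \sqrt{4019}$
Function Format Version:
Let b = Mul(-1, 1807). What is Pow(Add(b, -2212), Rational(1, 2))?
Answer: Mul(I, Pow(4019, Rational(1, 2))) ≈ Mul(63.396, I)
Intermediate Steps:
b = -1807
Pow(Add(b, -2212), Rational(1, 2)) = Pow(Add(-1807, -2212), Rational(1, 2)) = Pow(-4019, Rational(1, 2)) = Mul(I, Pow(4019, Rational(1, 2)))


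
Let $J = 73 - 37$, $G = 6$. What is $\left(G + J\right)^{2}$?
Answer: $1764$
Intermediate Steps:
$J = 36$
$\left(G + J\right)^{2} = \left(6 + 36\right)^{2} = 42^{2} = 1764$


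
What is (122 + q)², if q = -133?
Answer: 121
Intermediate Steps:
(122 + q)² = (122 - 133)² = (-11)² = 121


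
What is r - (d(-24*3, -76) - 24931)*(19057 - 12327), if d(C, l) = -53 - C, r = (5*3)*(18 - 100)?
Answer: 167656530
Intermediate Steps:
r = -1230 (r = 15*(-82) = -1230)
r - (d(-24*3, -76) - 24931)*(19057 - 12327) = -1230 - ((-53 - (-24)*3) - 24931)*(19057 - 12327) = -1230 - ((-53 - 1*(-72)) - 24931)*6730 = -1230 - ((-53 + 72) - 24931)*6730 = -1230 - (19 - 24931)*6730 = -1230 - (-24912)*6730 = -1230 - 1*(-167657760) = -1230 + 167657760 = 167656530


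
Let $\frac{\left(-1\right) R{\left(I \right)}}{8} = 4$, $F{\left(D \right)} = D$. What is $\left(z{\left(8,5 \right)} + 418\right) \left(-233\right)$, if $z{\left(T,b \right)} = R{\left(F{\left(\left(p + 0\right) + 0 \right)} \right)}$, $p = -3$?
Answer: $-89938$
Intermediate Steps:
$R{\left(I \right)} = -32$ ($R{\left(I \right)} = \left(-8\right) 4 = -32$)
$z{\left(T,b \right)} = -32$
$\left(z{\left(8,5 \right)} + 418\right) \left(-233\right) = \left(-32 + 418\right) \left(-233\right) = 386 \left(-233\right) = -89938$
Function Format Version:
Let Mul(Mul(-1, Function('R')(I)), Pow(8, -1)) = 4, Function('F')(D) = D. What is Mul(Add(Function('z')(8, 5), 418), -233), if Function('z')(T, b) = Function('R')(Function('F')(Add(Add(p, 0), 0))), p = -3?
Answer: -89938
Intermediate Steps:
Function('R')(I) = -32 (Function('R')(I) = Mul(-8, 4) = -32)
Function('z')(T, b) = -32
Mul(Add(Function('z')(8, 5), 418), -233) = Mul(Add(-32, 418), -233) = Mul(386, -233) = -89938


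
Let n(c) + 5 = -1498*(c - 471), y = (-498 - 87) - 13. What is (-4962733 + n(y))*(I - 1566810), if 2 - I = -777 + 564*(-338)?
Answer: 4623233189024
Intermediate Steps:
I = 191411 (I = 2 - (-777 + 564*(-338)) = 2 - (-777 - 190632) = 2 - 1*(-191409) = 2 + 191409 = 191411)
y = -598 (y = -585 - 13 = -598)
n(c) = 705553 - 1498*c (n(c) = -5 - 1498*(c - 471) = -5 - 1498*(-471 + c) = -5 + (705558 - 1498*c) = 705553 - 1498*c)
(-4962733 + n(y))*(I - 1566810) = (-4962733 + (705553 - 1498*(-598)))*(191411 - 1566810) = (-4962733 + (705553 + 895804))*(-1375399) = (-4962733 + 1601357)*(-1375399) = -3361376*(-1375399) = 4623233189024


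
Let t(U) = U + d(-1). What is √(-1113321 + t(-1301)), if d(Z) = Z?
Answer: 3*I*√123847 ≈ 1055.8*I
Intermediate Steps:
t(U) = -1 + U (t(U) = U - 1 = -1 + U)
√(-1113321 + t(-1301)) = √(-1113321 + (-1 - 1301)) = √(-1113321 - 1302) = √(-1114623) = 3*I*√123847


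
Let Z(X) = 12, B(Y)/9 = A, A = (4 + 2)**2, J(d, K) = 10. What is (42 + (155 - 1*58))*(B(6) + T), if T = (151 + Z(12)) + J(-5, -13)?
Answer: 69083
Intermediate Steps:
A = 36 (A = 6**2 = 36)
B(Y) = 324 (B(Y) = 9*36 = 324)
T = 173 (T = (151 + 12) + 10 = 163 + 10 = 173)
(42 + (155 - 1*58))*(B(6) + T) = (42 + (155 - 1*58))*(324 + 173) = (42 + (155 - 58))*497 = (42 + 97)*497 = 139*497 = 69083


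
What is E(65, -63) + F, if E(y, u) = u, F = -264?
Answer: -327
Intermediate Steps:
E(65, -63) + F = -63 - 264 = -327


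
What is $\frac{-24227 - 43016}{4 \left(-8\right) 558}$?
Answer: $\frac{67243}{17856} \approx 3.7659$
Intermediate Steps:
$\frac{-24227 - 43016}{4 \left(-8\right) 558} = \frac{-24227 - 43016}{\left(-32\right) 558} = - \frac{67243}{-17856} = \left(-67243\right) \left(- \frac{1}{17856}\right) = \frac{67243}{17856}$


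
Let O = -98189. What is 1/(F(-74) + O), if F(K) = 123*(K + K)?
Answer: -1/116393 ≈ -8.5916e-6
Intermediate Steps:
F(K) = 246*K (F(K) = 123*(2*K) = 246*K)
1/(F(-74) + O) = 1/(246*(-74) - 98189) = 1/(-18204 - 98189) = 1/(-116393) = -1/116393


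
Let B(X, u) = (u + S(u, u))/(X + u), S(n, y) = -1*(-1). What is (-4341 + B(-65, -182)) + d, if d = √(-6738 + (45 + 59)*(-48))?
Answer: -1072046/247 + I*√11730 ≈ -4340.3 + 108.31*I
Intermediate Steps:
S(n, y) = 1
B(X, u) = (1 + u)/(X + u) (B(X, u) = (u + 1)/(X + u) = (1 + u)/(X + u))
d = I*√11730 (d = √(-6738 + 104*(-48)) = √(-6738 - 4992) = √(-11730) = I*√11730 ≈ 108.31*I)
(-4341 + B(-65, -182)) + d = (-4341 + (1 - 182)/(-65 - 182)) + I*√11730 = (-4341 - 181/(-247)) + I*√11730 = (-4341 - 1/247*(-181)) + I*√11730 = (-4341 + 181/247) + I*√11730 = -1072046/247 + I*√11730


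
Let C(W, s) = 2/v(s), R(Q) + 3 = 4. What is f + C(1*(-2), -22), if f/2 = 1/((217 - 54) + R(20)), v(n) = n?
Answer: -71/902 ≈ -0.078714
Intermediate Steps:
R(Q) = 1 (R(Q) = -3 + 4 = 1)
f = 1/82 (f = 2/((217 - 54) + 1) = 2/(163 + 1) = 2/164 = 2*(1/164) = 1/82 ≈ 0.012195)
C(W, s) = 2/s
f + C(1*(-2), -22) = 1/82 + 2/(-22) = 1/82 + 2*(-1/22) = 1/82 - 1/11 = -71/902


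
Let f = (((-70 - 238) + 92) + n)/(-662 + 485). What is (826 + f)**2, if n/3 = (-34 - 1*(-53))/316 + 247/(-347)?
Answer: 28641195641607674841/41854016203024 ≈ 6.8431e+5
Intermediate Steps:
n = -214377/109652 (n = 3*((-34 - 1*(-53))/316 + 247/(-347)) = 3*((-34 + 53)*(1/316) + 247*(-1/347)) = 3*(19*(1/316) - 247/347) = 3*(19/316 - 247/347) = 3*(-71459/109652) = -214377/109652 ≈ -1.9551)
f = 7966403/6469468 (f = (((-70 - 238) + 92) - 214377/109652)/(-662 + 485) = ((-308 + 92) - 214377/109652)/(-177) = (-216 - 214377/109652)*(-1/177) = -23899209/109652*(-1/177) = 7966403/6469468 ≈ 1.2314)
(826 + f)**2 = (826 + 7966403/6469468)**2 = (5351746971/6469468)**2 = 28641195641607674841/41854016203024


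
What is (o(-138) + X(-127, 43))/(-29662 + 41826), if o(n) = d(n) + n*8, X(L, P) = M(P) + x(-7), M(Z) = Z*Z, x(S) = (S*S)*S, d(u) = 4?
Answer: 203/6082 ≈ 0.033377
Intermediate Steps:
x(S) = S**3 (x(S) = S**2*S = S**3)
M(Z) = Z**2
X(L, P) = -343 + P**2 (X(L, P) = P**2 + (-7)**3 = P**2 - 343 = -343 + P**2)
o(n) = 4 + 8*n (o(n) = 4 + n*8 = 4 + 8*n)
(o(-138) + X(-127, 43))/(-29662 + 41826) = ((4 + 8*(-138)) + (-343 + 43**2))/(-29662 + 41826) = ((4 - 1104) + (-343 + 1849))/12164 = (-1100 + 1506)*(1/12164) = 406*(1/12164) = 203/6082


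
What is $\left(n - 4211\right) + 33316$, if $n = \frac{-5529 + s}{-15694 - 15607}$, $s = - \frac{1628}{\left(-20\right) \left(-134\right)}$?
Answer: $\frac{610384160187}{20971670} \approx 29105.0$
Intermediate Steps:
$s = - \frac{407}{670}$ ($s = - \frac{1628}{2680} = \left(-1628\right) \frac{1}{2680} = - \frac{407}{670} \approx -0.60746$)
$n = \frac{3704837}{20971670}$ ($n = \frac{-5529 - \frac{407}{670}}{-15694 - 15607} = - \frac{3704837}{670 \left(-31301\right)} = \left(- \frac{3704837}{670}\right) \left(- \frac{1}{31301}\right) = \frac{3704837}{20971670} \approx 0.17666$)
$\left(n - 4211\right) + 33316 = \left(\frac{3704837}{20971670} - 4211\right) + 33316 = - \frac{88307997533}{20971670} + 33316 = \frac{610384160187}{20971670}$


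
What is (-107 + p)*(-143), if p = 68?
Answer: 5577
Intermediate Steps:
(-107 + p)*(-143) = (-107 + 68)*(-143) = -39*(-143) = 5577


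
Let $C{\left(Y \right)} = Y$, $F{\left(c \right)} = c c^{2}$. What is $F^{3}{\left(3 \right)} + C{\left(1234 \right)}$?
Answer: $20917$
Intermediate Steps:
$F{\left(c \right)} = c^{3}$
$F^{3}{\left(3 \right)} + C{\left(1234 \right)} = \left(3^{3}\right)^{3} + 1234 = 27^{3} + 1234 = 19683 + 1234 = 20917$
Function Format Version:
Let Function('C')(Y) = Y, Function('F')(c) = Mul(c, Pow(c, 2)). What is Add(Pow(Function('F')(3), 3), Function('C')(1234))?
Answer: 20917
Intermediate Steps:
Function('F')(c) = Pow(c, 3)
Add(Pow(Function('F')(3), 3), Function('C')(1234)) = Add(Pow(Pow(3, 3), 3), 1234) = Add(Pow(27, 3), 1234) = Add(19683, 1234) = 20917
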